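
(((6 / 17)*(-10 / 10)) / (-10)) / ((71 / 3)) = 9 / 6035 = 0.00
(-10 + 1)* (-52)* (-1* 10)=-4680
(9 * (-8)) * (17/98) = -612/49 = -12.49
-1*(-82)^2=-6724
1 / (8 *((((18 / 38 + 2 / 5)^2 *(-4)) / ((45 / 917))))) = -406125 / 202150816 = -0.00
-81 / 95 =-0.85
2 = 2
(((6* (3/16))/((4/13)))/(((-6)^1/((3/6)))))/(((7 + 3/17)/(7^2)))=-32487/15616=-2.08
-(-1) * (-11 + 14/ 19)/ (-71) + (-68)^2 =6237971/ 1349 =4624.14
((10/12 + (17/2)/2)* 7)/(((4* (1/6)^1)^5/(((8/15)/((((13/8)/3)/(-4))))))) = -69174/65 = -1064.22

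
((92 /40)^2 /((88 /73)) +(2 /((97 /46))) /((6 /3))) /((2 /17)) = 70561033 /1707200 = 41.33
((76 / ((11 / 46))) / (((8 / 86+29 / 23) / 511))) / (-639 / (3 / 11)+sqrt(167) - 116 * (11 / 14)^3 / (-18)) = -51.55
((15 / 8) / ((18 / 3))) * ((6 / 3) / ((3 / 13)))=65 / 24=2.71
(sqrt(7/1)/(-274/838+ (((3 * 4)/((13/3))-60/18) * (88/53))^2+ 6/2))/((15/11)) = 6563967267 * sqrt(7)/31778199520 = 0.55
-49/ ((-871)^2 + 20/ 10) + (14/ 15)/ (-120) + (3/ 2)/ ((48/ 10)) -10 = -8826364343/ 910371600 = -9.70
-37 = -37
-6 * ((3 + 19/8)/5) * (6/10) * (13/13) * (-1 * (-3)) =-1161/100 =-11.61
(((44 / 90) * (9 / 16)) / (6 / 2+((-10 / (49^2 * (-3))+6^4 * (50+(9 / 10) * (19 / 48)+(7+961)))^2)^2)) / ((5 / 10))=14805270568757245500 / 81671888834491581451473941854392051692061361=0.00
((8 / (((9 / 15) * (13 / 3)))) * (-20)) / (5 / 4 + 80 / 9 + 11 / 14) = -201600 / 35789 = -5.63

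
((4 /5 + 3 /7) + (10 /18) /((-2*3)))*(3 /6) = 2147 /3780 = 0.57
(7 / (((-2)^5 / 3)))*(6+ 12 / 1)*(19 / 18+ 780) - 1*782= -320263 / 32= -10008.22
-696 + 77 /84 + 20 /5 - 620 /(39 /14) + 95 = -127709 /156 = -818.65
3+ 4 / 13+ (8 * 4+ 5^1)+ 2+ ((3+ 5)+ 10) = 784 / 13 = 60.31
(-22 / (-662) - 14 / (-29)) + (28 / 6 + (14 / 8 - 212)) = -23621297 / 115188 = -205.07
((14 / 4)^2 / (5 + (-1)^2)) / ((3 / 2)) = 49 / 36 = 1.36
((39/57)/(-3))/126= -13/7182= -0.00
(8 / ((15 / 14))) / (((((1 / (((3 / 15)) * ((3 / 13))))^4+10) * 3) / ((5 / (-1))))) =-144 / 2550205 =-0.00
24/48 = 1/2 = 0.50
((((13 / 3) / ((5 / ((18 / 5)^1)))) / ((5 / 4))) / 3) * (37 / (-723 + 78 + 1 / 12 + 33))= -46176 / 917875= -0.05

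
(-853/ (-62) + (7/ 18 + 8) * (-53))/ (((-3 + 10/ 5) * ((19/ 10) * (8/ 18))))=300520/ 589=510.22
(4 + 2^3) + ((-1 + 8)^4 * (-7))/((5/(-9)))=151323/5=30264.60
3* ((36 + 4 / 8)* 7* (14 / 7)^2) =3066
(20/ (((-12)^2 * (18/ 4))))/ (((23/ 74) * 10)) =37/ 3726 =0.01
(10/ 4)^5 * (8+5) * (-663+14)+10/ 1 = -26365305/ 32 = -823915.78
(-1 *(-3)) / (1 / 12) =36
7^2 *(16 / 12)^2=784 / 9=87.11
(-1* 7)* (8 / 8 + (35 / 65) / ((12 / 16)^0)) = -140 / 13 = -10.77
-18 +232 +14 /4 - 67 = 301 /2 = 150.50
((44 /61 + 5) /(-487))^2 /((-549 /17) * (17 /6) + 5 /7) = -1705214 /1121664934079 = -0.00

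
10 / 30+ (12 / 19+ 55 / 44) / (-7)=103 / 1596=0.06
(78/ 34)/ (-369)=-13/ 2091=-0.01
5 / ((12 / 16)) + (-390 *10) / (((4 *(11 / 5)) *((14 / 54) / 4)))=-6831.00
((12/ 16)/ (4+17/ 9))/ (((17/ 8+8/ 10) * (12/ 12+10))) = 30/ 7579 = 0.00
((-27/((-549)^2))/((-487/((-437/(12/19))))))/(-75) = 8303/4892742900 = 0.00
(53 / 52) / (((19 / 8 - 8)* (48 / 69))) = -0.26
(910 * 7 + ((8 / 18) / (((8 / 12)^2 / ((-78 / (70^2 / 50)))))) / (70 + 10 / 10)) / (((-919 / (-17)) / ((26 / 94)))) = 4897623211 / 150268447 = 32.59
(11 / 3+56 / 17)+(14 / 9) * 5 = 2255 / 153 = 14.74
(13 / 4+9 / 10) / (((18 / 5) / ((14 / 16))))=581 / 576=1.01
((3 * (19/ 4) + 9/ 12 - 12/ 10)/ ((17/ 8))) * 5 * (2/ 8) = 138/ 17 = 8.12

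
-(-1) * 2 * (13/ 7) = 26/ 7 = 3.71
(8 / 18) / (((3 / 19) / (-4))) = -304 / 27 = -11.26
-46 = -46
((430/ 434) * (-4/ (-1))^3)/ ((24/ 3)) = 1720/ 217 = 7.93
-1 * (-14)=14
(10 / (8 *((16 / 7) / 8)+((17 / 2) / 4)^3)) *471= 16880640 / 42583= 396.42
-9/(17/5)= -45/17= -2.65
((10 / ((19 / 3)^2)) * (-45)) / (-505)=810 / 36461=0.02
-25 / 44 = -0.57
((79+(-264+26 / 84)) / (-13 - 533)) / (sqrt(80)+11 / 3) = -85327 / 4578756+7757* sqrt(5) / 381563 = 0.03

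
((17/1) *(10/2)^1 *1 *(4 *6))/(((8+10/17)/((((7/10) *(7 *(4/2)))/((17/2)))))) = 19992/73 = 273.86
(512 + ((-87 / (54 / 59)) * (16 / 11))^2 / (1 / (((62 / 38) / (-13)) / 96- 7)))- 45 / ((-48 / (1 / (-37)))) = -573237483907811 / 4299424272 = -133328.89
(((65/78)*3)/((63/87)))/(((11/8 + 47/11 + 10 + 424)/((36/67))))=76560/18145141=0.00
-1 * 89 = -89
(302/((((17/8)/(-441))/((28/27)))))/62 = -1657376/1581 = -1048.31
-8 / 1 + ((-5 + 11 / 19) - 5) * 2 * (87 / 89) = -44674 / 1691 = -26.42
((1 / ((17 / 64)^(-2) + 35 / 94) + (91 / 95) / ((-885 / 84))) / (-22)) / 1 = 11158501 / 11073770475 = 0.00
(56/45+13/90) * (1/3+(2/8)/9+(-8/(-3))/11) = 5975/7128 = 0.84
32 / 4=8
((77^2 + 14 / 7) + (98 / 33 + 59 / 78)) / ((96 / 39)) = 5091995 / 2112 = 2410.98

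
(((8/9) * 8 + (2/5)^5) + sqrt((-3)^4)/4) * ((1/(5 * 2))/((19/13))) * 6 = 13705601/3562500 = 3.85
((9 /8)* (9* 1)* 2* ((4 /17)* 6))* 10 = 4860 /17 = 285.88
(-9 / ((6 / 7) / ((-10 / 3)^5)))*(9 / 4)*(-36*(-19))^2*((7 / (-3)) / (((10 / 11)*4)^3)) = -1765804425 / 8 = -220725553.12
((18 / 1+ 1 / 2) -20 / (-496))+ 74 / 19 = 52857 / 2356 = 22.44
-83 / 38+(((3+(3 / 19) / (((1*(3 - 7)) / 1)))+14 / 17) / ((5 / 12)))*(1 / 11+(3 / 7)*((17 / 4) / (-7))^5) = -37840971205 / 22528371712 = -1.68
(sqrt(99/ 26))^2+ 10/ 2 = 229/ 26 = 8.81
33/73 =0.45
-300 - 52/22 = -3326/11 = -302.36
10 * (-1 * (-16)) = 160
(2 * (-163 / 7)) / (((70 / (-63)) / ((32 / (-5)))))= -46944 / 175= -268.25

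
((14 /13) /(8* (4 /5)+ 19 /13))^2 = 100 /5329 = 0.02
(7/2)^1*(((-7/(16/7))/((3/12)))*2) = -343/4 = -85.75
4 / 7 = 0.57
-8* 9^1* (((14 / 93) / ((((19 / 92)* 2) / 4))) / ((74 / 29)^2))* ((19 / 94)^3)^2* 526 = -264525095471511 / 457459119347431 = -0.58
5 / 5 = 1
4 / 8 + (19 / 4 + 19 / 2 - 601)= -2345 / 4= -586.25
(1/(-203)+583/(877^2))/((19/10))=-6507800/2966530553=-0.00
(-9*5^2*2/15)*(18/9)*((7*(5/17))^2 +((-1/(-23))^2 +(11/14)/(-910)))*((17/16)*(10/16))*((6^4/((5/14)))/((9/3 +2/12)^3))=-108359359014618/5613151817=-19304.55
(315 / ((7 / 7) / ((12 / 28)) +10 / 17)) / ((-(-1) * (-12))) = -5355 / 596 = -8.98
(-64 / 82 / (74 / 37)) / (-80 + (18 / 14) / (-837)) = 10416 / 2135321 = 0.00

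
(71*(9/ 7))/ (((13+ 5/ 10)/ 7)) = 142/ 3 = 47.33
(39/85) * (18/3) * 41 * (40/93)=48.55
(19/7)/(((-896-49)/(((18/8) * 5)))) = -19/588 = -0.03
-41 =-41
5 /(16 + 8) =5 /24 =0.21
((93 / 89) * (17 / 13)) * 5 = 7905 / 1157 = 6.83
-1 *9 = -9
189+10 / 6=572 / 3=190.67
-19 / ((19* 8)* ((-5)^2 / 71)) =-71 / 200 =-0.36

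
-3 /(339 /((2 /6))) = -1 /339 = -0.00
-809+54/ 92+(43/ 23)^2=-851603/ 1058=-804.92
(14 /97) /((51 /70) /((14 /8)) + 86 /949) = 1627535 /5716598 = 0.28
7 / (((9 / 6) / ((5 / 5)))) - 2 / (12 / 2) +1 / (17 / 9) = 248 / 51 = 4.86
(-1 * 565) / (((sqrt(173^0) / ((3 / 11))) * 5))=-339 / 11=-30.82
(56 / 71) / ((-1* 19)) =-0.04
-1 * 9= -9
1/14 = 0.07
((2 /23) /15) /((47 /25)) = 10 /3243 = 0.00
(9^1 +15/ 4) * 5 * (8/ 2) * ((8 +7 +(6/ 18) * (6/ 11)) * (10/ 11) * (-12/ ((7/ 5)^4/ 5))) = -54968.06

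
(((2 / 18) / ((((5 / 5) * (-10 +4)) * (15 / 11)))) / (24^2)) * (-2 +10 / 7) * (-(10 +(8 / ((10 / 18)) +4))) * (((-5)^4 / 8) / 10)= -3905 / 1306368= -0.00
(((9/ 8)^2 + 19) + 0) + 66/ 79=106687/ 5056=21.10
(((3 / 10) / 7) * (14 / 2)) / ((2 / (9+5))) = 21 / 10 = 2.10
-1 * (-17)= 17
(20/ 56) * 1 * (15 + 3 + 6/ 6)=95/ 14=6.79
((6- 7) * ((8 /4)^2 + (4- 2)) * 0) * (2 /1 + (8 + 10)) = 0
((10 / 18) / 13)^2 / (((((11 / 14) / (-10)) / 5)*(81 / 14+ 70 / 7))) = -245000 / 33277959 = -0.01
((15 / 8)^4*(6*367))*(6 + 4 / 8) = 724595625 / 4096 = 176903.23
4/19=0.21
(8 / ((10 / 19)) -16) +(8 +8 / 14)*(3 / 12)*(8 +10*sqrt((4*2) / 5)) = 43.45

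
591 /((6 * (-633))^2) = 197 /4808268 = 0.00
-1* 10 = -10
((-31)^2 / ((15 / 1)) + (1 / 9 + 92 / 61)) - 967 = -2474107 / 2745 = -901.31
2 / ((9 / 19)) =38 / 9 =4.22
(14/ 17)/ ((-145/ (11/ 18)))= -77/ 22185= -0.00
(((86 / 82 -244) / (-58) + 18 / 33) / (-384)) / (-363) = 123839 / 3646215936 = 0.00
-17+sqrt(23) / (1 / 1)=-17+sqrt(23)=-12.20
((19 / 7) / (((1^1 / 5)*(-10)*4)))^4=130321 / 9834496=0.01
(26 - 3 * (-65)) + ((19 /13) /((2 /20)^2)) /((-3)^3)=75671 /351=215.59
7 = 7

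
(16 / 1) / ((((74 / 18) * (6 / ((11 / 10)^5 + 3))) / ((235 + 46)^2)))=109215144033 / 462500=236140.85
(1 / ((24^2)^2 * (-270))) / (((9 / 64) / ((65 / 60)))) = -13 / 151165440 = -0.00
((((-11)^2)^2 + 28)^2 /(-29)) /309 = -215179561 /8961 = -24012.90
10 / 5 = 2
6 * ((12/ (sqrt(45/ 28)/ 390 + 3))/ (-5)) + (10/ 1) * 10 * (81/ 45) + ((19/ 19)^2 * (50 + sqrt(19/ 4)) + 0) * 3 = 3744 * sqrt(35)/ 4258795 + 3 * sqrt(19)/ 2 + 276992022/ 851759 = 331.74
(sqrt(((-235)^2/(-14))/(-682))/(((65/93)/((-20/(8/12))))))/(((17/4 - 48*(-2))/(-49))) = 59220*sqrt(2387)/57343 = 50.46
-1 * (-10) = 10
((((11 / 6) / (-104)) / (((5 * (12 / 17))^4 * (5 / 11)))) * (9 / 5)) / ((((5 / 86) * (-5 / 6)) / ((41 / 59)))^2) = -31411283348929 / 339397500000000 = -0.09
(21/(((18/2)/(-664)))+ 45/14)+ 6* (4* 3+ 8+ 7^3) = 26539/42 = 631.88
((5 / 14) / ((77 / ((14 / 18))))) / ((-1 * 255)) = -1 / 70686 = -0.00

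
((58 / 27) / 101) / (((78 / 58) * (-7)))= -1682 / 744471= -0.00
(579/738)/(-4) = -193/984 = -0.20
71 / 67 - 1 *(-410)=27541 / 67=411.06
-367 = -367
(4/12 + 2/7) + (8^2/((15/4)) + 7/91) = 8082/455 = 17.76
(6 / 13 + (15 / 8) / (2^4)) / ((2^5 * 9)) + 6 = 319595 / 53248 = 6.00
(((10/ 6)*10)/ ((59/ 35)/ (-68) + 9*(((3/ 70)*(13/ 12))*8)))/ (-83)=-119000/ 1966353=-0.06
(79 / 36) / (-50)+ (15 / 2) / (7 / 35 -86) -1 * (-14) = 3569803 / 257400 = 13.87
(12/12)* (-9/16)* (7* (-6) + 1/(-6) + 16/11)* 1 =8061/352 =22.90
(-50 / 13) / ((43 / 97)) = -4850 / 559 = -8.68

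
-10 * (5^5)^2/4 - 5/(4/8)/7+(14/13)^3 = -750927739899/30758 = -24414062.68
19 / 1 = 19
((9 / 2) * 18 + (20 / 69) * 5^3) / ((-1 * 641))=-8089 / 44229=-0.18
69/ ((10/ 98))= 3381/ 5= 676.20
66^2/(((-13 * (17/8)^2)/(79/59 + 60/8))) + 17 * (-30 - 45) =-428006181/221663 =-1930.89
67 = 67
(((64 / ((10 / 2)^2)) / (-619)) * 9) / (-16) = 36 / 15475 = 0.00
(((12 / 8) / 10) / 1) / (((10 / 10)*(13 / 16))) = 12 / 65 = 0.18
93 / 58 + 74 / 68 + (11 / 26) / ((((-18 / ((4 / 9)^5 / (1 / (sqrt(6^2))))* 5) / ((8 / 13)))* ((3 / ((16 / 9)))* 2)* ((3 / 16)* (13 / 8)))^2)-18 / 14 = 9272893385633634267495652 / 6595373137788317050070175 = 1.41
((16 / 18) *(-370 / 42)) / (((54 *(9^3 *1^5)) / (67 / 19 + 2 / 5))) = -55204 / 70681653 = -0.00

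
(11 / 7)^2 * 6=726 / 49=14.82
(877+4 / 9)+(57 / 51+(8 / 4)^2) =135032 / 153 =882.56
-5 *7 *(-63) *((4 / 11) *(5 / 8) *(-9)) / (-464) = 99225 / 10208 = 9.72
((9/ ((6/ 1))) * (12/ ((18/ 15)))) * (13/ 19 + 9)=2760/ 19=145.26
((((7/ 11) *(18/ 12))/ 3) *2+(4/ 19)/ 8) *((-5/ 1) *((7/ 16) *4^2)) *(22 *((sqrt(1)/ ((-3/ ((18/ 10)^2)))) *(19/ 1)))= 52353/ 5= 10470.60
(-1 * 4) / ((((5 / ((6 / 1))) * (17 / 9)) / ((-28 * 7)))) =42336 / 85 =498.07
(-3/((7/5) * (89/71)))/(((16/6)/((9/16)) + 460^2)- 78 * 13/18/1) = -28755/3558455761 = -0.00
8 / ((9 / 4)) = 32 / 9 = 3.56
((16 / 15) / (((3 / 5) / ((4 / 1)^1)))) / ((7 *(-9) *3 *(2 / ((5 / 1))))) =-160 / 1701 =-0.09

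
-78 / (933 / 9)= -234 / 311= -0.75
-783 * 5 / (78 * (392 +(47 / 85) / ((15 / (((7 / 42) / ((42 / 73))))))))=-209648250 / 1637389403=-0.13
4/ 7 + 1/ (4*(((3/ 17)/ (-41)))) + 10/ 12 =-1587/ 28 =-56.68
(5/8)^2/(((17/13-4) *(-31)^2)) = -65/430528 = -0.00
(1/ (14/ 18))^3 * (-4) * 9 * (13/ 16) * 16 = -341172/ 343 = -994.67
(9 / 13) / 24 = 3 / 104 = 0.03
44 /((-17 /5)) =-220 /17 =-12.94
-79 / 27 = -2.93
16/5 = 3.20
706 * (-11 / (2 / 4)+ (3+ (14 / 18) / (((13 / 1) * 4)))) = -3136405 / 234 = -13403.44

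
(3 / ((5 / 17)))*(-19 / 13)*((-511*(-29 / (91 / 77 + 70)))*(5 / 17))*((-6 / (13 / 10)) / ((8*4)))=533995 / 4056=131.66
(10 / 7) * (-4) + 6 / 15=-186 / 35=-5.31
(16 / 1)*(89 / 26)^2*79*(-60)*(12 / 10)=-180218592 / 169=-1066382.20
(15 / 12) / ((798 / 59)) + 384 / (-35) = -173629 / 15960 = -10.88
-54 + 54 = 0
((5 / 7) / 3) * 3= 5 / 7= 0.71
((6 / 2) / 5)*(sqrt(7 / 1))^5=147*sqrt(7) / 5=77.79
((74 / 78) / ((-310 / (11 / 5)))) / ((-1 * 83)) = 407 / 5017350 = 0.00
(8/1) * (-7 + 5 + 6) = 32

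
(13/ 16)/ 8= 13/ 128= 0.10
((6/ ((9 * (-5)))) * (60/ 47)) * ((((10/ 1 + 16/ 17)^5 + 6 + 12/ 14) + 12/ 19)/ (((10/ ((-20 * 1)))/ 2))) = 947517157599360/ 8875526107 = 106756.17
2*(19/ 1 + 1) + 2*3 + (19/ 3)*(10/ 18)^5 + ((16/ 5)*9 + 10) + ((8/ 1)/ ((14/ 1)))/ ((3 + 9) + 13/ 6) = 1795541737/ 21080493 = 85.18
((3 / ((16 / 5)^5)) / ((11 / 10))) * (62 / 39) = 484375 / 37486592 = 0.01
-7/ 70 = -1/ 10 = -0.10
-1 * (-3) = 3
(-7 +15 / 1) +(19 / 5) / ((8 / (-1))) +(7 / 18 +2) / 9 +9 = 54401 / 3240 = 16.79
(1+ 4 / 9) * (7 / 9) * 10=910 / 81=11.23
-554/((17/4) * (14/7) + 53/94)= -13019/213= -61.12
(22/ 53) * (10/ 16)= 55/ 212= 0.26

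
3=3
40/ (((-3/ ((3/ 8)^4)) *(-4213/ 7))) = 945/ 2157056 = 0.00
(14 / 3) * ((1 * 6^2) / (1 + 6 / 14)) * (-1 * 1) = -588 / 5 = -117.60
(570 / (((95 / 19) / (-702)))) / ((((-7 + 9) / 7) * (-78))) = 3591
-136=-136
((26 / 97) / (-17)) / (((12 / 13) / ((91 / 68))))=-15379 / 672792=-0.02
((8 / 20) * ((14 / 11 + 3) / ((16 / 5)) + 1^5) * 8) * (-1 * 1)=-411 / 55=-7.47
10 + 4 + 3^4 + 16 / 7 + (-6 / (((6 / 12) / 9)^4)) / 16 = -39268.71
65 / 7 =9.29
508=508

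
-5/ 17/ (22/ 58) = -145/ 187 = -0.78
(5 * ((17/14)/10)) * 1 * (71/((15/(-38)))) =-109.20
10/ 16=5/ 8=0.62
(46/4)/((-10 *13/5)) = -23/52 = -0.44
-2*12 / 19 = -24 / 19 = -1.26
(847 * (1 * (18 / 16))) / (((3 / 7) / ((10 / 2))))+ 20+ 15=89215 / 8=11151.88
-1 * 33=-33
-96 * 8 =-768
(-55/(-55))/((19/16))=16/19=0.84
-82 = -82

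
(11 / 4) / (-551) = -11 / 2204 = -0.00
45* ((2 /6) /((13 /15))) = 225 /13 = 17.31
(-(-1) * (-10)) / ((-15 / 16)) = 32 / 3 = 10.67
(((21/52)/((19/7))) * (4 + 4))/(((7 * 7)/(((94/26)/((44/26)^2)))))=141/4598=0.03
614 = 614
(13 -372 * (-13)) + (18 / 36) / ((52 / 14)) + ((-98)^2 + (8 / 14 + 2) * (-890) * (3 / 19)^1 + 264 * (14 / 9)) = 300896789 / 20748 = 14502.45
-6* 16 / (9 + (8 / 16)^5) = -3072 / 289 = -10.63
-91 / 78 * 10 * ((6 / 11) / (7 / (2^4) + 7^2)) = -160 / 1243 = -0.13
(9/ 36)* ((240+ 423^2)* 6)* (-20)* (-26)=139751820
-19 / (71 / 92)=-1748 / 71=-24.62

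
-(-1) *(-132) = -132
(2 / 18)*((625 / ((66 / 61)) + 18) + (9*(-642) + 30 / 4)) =-170770 / 297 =-574.98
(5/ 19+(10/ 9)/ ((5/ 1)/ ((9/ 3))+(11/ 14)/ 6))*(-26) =-197210/ 8607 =-22.91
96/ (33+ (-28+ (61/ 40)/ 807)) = 3098880/ 161461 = 19.19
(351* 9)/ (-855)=-351/ 95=-3.69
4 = 4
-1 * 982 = -982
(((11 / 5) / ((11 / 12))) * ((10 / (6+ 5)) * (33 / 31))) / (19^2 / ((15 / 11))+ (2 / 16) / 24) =0.01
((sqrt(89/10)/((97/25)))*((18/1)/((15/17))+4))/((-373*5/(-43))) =0.43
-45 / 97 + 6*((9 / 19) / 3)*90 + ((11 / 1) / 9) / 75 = 84.82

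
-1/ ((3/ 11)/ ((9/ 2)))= -33/ 2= -16.50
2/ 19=0.11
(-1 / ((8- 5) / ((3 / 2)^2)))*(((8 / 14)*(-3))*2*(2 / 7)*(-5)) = -180 / 49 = -3.67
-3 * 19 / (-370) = 57 / 370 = 0.15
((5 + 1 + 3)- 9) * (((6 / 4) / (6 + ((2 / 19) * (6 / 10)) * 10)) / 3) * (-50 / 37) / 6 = 0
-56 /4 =-14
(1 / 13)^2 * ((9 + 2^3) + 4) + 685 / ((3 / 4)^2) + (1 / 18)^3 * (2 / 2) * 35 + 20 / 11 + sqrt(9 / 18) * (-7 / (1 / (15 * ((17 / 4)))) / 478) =13223891137 / 10841688 - 1785 * sqrt(2) / 3824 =1219.07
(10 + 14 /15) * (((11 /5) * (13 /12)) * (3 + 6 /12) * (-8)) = -164164 /225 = -729.62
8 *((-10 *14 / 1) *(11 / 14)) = -880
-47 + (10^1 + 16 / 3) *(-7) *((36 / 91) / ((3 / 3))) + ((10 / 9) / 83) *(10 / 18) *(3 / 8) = -10424807 / 116532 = -89.46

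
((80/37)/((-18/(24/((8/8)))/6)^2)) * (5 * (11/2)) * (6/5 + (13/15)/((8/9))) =306240/37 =8276.76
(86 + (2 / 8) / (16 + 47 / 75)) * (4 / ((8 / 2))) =429043 / 4988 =86.02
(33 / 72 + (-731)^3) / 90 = -9374829373 / 2160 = -4340198.78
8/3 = 2.67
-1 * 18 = -18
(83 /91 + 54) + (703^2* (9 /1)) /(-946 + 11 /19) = -7600625138 /1634633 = -4649.74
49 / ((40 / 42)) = 1029 / 20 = 51.45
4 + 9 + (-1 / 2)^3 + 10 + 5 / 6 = 569 / 24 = 23.71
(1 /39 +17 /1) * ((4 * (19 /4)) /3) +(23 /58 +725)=5654269 /6786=833.23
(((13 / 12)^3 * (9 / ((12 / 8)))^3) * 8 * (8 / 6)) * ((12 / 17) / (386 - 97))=35152 / 4913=7.15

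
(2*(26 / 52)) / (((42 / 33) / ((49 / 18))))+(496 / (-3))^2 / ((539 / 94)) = 92543519 / 19404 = 4769.30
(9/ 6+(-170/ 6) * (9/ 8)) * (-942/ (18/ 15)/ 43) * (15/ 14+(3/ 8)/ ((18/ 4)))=6167745/ 9632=640.34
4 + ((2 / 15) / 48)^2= 518401 / 129600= 4.00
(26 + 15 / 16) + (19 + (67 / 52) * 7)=11431 / 208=54.96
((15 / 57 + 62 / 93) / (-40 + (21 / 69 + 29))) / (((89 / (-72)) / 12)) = 58512 / 69331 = 0.84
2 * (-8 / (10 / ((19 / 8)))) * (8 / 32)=-19 / 20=-0.95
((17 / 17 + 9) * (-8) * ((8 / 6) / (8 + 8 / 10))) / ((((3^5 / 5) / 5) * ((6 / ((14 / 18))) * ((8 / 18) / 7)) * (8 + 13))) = -8750 / 72171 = -0.12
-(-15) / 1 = 15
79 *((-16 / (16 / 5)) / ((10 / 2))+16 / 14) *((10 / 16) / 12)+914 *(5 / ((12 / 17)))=1450345 / 224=6474.75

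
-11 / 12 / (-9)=11 / 108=0.10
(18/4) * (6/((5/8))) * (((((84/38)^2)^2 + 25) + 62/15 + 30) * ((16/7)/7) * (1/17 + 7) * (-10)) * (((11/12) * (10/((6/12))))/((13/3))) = -493509013493760/1411246109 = -349697.34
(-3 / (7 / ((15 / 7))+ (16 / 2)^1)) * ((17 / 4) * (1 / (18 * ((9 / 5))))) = -425 / 12168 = -0.03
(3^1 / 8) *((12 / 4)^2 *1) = 27 / 8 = 3.38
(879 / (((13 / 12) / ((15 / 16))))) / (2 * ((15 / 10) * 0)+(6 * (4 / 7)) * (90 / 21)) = 51.77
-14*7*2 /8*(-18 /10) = 441 /10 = 44.10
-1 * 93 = -93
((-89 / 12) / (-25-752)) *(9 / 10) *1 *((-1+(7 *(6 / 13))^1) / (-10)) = -2581 / 1346800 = -0.00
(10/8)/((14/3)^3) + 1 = 11111/10976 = 1.01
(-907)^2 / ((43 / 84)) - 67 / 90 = 1607034.51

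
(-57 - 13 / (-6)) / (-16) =329 / 96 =3.43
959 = 959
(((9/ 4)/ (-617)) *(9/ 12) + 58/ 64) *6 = 53517/ 9872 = 5.42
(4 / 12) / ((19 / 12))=4 / 19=0.21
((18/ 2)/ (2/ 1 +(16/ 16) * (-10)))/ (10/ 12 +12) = -27/ 308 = -0.09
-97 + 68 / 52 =-1244 / 13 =-95.69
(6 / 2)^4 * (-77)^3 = -36979173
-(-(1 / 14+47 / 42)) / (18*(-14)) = -25 / 5292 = -0.00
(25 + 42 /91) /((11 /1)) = 331 /143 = 2.31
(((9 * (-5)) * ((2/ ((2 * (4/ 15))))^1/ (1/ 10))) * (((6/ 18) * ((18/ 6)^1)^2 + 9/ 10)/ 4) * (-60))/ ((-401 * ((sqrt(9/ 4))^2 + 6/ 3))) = -394875/ 6817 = -57.93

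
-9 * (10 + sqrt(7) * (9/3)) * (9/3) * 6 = -1620 - 486 * sqrt(7) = -2905.84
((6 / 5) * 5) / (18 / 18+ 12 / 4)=3 / 2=1.50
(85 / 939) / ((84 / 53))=4505 / 78876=0.06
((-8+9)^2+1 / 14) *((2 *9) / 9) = 15 / 7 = 2.14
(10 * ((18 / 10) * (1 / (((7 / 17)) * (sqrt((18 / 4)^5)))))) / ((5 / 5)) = 136 * sqrt(2) / 189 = 1.02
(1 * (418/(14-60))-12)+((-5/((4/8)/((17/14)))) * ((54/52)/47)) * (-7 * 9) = -117605/28106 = -4.18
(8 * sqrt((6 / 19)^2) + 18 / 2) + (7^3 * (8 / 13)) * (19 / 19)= 54983 / 247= 222.60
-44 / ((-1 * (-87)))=-44 / 87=-0.51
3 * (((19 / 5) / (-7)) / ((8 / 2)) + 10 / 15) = 223 / 140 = 1.59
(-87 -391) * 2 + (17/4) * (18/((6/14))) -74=-1703/2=-851.50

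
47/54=0.87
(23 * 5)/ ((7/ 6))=98.57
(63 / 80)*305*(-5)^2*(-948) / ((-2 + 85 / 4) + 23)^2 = -91079100 / 28561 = -3188.93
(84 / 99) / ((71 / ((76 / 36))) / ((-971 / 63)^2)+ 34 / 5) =2507957060 / 20517955953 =0.12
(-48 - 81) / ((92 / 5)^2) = -3225 / 8464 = -0.38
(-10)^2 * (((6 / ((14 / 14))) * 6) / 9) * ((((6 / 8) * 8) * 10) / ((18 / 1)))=4000 / 3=1333.33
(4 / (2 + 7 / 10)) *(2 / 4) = 0.74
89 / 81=1.10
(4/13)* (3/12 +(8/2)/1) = 17/13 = 1.31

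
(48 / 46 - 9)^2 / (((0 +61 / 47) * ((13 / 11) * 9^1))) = 4.59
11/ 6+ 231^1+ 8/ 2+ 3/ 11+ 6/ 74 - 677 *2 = -2727257/ 2442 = -1116.81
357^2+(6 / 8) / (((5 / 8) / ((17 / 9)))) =127451.27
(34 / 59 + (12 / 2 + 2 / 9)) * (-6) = -7220 / 177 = -40.79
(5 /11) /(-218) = -5 /2398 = -0.00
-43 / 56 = -0.77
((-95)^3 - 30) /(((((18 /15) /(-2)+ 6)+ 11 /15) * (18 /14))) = -30009175 /276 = -108728.89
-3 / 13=-0.23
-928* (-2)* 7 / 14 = 928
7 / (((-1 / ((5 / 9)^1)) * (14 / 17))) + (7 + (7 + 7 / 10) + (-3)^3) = -766 / 45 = -17.02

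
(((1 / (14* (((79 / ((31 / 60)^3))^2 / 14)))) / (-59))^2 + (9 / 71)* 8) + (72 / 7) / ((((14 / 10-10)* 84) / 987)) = -82242993367511031912056215654903057669 / 6307427065639883379388416000000000000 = -13.04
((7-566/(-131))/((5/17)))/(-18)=-25211/11790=-2.14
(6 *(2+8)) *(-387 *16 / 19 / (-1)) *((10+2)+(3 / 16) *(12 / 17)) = 76626000 / 323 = 237232.20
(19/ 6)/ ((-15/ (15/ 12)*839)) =-19/ 60408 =-0.00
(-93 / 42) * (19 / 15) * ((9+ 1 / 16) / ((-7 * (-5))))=-17081 / 23520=-0.73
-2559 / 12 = -853 / 4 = -213.25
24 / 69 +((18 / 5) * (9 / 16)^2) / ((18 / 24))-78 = -280171 / 3680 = -76.13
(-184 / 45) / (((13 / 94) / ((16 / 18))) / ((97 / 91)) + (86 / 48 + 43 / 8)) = -13421696 / 24003555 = -0.56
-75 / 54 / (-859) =25 / 15462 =0.00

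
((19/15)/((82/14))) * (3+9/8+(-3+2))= 665/984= 0.68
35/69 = 0.51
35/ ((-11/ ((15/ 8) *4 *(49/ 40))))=-5145/ 176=-29.23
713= 713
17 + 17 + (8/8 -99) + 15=-49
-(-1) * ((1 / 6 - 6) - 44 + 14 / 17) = -49.01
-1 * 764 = -764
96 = 96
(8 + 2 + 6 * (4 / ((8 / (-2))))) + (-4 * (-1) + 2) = 10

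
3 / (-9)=-1 / 3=-0.33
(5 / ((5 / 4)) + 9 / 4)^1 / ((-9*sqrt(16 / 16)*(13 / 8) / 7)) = -350 / 117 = -2.99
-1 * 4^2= -16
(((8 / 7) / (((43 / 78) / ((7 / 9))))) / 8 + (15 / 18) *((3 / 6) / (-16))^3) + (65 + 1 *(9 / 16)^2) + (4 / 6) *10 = 72.18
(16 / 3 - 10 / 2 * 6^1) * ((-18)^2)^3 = -838968192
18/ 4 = 9/ 2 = 4.50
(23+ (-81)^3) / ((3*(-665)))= 531418 / 1995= 266.37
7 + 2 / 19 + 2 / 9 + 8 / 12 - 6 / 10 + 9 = 14017 / 855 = 16.39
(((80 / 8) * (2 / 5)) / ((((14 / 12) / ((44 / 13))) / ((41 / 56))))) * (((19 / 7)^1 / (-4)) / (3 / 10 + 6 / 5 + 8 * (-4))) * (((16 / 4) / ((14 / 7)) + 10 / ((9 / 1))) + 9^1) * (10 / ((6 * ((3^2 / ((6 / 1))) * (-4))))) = -4670105 / 7343973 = -0.64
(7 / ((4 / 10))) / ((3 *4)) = 35 / 24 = 1.46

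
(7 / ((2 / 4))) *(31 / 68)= 217 / 34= 6.38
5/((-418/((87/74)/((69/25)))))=-3625/711436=-0.01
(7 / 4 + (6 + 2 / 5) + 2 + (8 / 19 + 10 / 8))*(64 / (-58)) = -35936 / 2755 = -13.04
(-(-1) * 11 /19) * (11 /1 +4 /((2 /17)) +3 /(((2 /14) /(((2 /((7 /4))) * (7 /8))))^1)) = 726 /19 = 38.21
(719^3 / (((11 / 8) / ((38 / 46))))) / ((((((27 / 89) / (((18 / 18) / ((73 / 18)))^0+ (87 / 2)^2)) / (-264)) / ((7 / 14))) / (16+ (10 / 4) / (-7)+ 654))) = -59498805729266712500 / 483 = -123185933186887603.52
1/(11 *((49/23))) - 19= -10218/539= -18.96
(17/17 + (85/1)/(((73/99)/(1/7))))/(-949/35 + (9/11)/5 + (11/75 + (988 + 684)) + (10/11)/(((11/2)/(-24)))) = 81003450/7610912621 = 0.01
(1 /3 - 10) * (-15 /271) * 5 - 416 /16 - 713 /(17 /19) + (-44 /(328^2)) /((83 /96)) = -527215027024 /642782461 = -820.21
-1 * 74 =-74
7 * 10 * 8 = 560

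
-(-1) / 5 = 1 / 5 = 0.20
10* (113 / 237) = 1130 / 237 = 4.77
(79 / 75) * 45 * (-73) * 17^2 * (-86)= 429999054 / 5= 85999810.80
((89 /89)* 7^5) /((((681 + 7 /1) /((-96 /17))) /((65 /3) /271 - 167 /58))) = 2218540807 /5744929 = 386.17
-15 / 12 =-5 / 4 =-1.25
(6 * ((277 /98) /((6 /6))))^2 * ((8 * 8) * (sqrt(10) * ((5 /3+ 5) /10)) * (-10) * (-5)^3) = 36829920000 * sqrt(10) /2401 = 48507469.07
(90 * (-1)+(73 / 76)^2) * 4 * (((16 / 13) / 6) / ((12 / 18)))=-514511 / 4693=-109.63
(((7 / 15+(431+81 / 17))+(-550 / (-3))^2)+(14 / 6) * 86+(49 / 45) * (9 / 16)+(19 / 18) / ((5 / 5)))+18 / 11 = 512399651 / 14960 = 34251.31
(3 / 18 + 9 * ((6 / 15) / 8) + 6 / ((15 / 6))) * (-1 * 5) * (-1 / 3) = 181 / 36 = 5.03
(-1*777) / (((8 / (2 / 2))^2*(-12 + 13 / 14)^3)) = 266511 / 29791000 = 0.01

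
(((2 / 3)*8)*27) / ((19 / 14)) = 106.11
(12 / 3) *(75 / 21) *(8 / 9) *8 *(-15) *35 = -160000 / 3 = -53333.33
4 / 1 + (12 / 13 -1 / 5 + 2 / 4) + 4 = 1199 / 130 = 9.22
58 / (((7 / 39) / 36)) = 81432 / 7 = 11633.14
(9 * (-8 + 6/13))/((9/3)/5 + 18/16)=-11760/299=-39.33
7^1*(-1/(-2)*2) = 7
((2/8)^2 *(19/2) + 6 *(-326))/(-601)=62573/19232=3.25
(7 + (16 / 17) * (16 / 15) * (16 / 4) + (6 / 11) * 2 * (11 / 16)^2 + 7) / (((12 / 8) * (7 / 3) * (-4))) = -302431 / 228480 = -1.32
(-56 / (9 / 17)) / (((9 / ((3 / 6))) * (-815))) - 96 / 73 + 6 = 22611878 / 4819095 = 4.69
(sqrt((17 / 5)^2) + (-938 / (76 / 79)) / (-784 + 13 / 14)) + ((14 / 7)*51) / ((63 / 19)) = 774393824 / 21871185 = 35.41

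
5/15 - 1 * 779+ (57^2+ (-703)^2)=1490038/3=496679.33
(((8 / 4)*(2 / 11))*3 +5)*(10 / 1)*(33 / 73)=2010 / 73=27.53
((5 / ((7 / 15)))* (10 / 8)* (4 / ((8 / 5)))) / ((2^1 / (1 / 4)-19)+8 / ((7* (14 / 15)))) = -13125 / 3832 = -3.43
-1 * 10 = -10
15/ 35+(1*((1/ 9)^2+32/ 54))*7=2644/ 567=4.66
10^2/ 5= 20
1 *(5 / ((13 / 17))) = 85 / 13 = 6.54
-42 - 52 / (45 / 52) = -4594 / 45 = -102.09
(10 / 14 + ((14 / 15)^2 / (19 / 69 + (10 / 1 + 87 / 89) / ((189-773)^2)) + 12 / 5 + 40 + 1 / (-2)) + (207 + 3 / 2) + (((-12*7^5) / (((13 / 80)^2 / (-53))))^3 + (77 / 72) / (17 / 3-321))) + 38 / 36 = 200110984526786745313733922143651568018866200969 / 3016818435842688531600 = 66331795824792386516873240.00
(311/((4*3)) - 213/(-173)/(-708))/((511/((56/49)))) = 906904/15647331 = 0.06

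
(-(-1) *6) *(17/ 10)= 51/ 5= 10.20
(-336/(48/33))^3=-12326391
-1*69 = -69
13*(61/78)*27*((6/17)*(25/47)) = 41175/799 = 51.53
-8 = -8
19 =19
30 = 30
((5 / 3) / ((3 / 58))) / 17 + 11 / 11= 443 / 153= 2.90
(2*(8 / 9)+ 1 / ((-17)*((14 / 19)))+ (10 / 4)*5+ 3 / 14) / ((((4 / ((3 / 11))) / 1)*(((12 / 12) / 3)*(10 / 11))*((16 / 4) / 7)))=30871 / 5440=5.67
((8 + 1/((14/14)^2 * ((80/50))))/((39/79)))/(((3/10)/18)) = 27255/26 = 1048.27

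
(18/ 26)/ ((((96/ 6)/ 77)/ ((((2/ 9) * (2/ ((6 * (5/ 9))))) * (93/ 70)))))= 3069/ 5200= 0.59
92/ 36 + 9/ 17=472/ 153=3.08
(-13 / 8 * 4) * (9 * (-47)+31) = 2548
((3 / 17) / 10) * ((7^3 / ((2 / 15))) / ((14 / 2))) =441 / 68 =6.49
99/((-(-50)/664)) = 32868/25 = 1314.72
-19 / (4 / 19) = -361 / 4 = -90.25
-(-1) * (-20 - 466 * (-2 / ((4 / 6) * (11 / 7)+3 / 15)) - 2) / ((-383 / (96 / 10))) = -4558944 / 250865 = -18.17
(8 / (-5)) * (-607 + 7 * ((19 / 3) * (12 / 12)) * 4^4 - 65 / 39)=-257776 / 15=-17185.07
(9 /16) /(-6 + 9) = 3 /16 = 0.19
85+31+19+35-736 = -566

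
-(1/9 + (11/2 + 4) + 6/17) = -3049/306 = -9.96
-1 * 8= -8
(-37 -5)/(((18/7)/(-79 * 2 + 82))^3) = 263495344/243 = 1084342.98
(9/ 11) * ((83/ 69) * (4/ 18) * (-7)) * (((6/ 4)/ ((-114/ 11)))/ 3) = 581/ 7866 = 0.07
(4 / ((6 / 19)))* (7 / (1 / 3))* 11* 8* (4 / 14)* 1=6688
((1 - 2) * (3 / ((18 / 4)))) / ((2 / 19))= -6.33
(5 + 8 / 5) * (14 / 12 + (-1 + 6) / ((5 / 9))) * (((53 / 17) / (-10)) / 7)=-35563 / 11900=-2.99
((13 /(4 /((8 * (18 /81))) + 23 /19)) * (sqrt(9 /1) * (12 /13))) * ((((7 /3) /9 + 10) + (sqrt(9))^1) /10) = 54416 /3945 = 13.79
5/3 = 1.67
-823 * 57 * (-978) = 45878958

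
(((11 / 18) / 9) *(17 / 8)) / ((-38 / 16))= -187 / 3078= -0.06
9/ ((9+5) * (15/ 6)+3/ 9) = 27/ 106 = 0.25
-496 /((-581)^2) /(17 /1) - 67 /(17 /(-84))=1899792812 /5738537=331.06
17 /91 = 0.19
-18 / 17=-1.06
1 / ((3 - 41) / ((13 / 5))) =-13 / 190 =-0.07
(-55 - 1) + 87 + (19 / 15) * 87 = 706 / 5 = 141.20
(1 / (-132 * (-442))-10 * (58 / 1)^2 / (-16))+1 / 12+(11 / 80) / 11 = 408912841 / 194480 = 2102.60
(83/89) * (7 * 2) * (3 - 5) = -2324/89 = -26.11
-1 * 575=-575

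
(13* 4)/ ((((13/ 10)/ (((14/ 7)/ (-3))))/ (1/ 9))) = -80/ 27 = -2.96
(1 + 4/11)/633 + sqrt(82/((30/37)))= 10.06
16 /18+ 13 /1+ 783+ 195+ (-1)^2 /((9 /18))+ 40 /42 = 62675 /63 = 994.84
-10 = -10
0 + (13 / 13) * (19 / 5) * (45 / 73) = 171 / 73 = 2.34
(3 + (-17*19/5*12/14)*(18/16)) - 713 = -108121/140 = -772.29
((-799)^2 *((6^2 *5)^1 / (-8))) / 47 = -611235 / 2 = -305617.50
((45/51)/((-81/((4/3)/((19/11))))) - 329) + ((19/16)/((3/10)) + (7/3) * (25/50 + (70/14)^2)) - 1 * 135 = -400.55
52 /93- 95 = -8783 /93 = -94.44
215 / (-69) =-3.12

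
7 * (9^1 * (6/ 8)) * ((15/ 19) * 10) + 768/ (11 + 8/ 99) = 18439191/ 41686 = 442.34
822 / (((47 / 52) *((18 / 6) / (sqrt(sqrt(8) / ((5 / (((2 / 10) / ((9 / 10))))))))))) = 28496 *2^(1 / 4) *sqrt(5) / 705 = 107.48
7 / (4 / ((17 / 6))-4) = -119 / 44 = -2.70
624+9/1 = 633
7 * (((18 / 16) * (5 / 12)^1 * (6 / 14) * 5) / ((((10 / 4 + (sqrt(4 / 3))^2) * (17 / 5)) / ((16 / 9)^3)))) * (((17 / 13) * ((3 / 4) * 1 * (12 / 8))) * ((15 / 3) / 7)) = 20000 / 6279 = 3.19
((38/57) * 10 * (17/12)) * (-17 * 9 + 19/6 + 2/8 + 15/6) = -1389.12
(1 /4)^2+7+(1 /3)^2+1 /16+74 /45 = 8.88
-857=-857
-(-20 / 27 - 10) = 290 / 27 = 10.74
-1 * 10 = -10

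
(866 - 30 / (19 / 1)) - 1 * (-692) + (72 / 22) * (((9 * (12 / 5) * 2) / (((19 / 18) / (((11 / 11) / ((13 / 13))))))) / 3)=1673116 / 1045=1601.07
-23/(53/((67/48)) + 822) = -1541/57618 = -0.03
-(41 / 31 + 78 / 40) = -2029 / 620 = -3.27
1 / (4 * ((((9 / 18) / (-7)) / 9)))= -63 / 2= -31.50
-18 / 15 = -6 / 5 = -1.20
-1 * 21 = -21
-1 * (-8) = 8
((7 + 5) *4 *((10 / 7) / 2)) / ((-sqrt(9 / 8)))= -32.32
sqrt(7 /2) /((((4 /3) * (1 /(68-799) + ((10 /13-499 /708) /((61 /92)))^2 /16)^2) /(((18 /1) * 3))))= 1075190854127777095598211576384 * sqrt(14) /32125919549614240795225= 125225856.81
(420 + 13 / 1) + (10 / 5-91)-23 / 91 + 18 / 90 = 343.95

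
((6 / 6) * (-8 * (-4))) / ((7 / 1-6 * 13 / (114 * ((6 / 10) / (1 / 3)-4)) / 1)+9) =6688 / 3409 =1.96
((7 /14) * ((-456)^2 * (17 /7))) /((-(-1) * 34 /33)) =1715472 /7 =245067.43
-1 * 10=-10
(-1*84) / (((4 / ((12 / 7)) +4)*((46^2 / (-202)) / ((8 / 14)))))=7272 / 10051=0.72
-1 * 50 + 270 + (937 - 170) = 987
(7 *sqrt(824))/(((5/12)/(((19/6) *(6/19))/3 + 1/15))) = 336 *sqrt(206)/25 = 192.90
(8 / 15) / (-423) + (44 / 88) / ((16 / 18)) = 56977 / 101520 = 0.56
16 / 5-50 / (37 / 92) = -22408 / 185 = -121.12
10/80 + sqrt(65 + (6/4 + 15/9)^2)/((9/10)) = 1/8 + 5 * sqrt(2701)/27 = 9.75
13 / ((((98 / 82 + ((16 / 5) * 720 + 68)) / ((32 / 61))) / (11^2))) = 2063776 / 5935361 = 0.35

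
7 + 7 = 14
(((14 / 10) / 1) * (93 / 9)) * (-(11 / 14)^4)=-453871 / 82320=-5.51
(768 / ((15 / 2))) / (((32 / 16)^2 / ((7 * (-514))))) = -460544 / 5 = -92108.80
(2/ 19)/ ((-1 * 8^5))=-1/ 311296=-0.00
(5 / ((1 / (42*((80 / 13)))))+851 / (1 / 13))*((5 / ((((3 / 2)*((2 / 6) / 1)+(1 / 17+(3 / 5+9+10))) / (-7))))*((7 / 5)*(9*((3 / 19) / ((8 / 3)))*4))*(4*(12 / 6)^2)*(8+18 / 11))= -91901540273760 / 9311159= -9870043.06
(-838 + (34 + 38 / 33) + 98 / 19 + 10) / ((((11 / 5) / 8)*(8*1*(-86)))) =1234705 / 296571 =4.16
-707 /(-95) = 707 /95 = 7.44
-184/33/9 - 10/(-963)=-19358/31779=-0.61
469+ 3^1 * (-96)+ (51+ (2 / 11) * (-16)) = 2520 / 11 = 229.09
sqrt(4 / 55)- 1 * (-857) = 2 * sqrt(55) / 55 + 857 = 857.27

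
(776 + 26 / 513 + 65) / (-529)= -431459 / 271377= -1.59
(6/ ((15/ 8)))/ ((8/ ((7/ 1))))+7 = 49/ 5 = 9.80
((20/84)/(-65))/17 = -1/4641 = -0.00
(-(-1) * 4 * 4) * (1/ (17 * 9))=16/ 153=0.10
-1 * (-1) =1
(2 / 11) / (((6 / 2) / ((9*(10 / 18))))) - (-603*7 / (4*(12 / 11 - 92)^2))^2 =151391739820327 / 528000000000000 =0.29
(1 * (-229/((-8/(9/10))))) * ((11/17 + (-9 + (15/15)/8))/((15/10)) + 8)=352431/5440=64.79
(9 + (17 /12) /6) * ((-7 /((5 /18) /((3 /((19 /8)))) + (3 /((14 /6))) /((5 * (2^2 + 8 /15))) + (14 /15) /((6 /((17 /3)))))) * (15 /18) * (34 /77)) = -67264750 /3274491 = -20.54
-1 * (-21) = 21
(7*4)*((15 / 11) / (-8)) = -105 / 22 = -4.77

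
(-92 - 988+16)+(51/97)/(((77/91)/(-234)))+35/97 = -1290045/1067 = -1209.04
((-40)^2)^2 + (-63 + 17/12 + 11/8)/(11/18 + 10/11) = 3082192315/1204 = 2559960.39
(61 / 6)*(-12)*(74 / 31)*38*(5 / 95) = -18056 / 31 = -582.45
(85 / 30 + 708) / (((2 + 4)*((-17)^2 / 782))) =98095 / 306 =320.57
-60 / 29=-2.07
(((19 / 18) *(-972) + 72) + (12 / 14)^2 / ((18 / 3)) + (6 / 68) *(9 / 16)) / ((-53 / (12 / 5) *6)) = 25425237 / 3531920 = 7.20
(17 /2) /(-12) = -0.71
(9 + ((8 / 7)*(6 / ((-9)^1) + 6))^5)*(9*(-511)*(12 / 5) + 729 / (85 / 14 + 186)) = -92927233.10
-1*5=-5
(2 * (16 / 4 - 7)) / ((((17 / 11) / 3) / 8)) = -93.18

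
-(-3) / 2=3 / 2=1.50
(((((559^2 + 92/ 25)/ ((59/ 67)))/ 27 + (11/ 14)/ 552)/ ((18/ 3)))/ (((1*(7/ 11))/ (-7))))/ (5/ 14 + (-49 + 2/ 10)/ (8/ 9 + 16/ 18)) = 889.35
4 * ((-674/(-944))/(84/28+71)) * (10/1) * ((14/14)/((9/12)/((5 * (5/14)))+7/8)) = 168500/565397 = 0.30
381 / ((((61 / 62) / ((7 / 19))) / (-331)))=-54732174 / 1159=-47223.62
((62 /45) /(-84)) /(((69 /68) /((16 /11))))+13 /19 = 0.66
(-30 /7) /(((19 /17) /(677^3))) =-158247253830 /133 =-1189828976.17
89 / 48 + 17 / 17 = 137 / 48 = 2.85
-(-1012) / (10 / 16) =8096 / 5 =1619.20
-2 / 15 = -0.13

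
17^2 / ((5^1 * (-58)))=-289 / 290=-1.00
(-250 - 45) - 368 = -663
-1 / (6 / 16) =-8 / 3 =-2.67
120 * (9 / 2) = 540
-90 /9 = -10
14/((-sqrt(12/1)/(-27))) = 109.12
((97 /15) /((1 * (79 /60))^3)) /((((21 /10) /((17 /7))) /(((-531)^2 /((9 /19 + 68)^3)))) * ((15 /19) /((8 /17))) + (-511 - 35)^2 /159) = 967210518383723520 /640676286182916087587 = 0.00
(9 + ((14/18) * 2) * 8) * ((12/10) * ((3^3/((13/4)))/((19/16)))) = 222336/1235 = 180.03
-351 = -351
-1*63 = -63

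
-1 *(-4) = 4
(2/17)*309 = 618/17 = 36.35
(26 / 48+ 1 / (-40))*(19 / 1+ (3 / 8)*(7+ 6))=5921 / 480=12.34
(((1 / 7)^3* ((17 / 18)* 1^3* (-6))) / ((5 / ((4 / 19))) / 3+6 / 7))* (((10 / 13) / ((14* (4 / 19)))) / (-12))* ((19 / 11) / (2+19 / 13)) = 6137 / 300315708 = 0.00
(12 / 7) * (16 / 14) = 96 / 49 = 1.96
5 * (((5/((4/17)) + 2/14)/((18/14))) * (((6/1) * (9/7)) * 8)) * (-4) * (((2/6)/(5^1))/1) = -9584/7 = -1369.14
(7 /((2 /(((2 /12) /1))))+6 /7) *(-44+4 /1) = -1210 /21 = -57.62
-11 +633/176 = -7.40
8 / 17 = 0.47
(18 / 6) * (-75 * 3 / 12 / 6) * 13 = -975 / 8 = -121.88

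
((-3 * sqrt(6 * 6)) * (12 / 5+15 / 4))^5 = -1662409853522307 / 100000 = -16624098535.22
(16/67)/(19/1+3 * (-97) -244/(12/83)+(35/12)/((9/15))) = -576/4714991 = -0.00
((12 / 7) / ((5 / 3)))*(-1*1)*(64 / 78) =-384 / 455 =-0.84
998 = 998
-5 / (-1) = 5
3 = 3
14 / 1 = 14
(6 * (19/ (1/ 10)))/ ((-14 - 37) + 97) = 570/ 23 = 24.78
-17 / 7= -2.43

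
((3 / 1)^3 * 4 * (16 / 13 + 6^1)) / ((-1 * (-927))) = 1128 / 1339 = 0.84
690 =690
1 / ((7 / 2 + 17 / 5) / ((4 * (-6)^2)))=480 / 23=20.87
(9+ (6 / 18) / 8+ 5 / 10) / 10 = 229 / 240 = 0.95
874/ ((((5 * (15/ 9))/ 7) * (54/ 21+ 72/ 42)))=21413/ 125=171.30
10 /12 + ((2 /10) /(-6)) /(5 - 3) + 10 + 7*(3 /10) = 155 /12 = 12.92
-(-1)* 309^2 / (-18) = -10609 / 2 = -5304.50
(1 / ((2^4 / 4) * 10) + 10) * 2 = 401 / 20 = 20.05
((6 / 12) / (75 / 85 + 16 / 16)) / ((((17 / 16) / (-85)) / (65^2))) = -359125 / 4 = -89781.25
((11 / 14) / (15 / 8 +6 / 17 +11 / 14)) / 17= 44 / 2869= 0.02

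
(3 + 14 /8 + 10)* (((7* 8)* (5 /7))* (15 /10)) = 885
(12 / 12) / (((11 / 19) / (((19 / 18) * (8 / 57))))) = 76 / 297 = 0.26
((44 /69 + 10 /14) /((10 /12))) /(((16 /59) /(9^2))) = 3120687 /6440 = 484.58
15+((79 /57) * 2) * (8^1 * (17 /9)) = 29183 /513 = 56.89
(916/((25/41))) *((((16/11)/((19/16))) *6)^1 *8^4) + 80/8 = 236281973786/5225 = 45221430.39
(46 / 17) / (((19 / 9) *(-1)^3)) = -414 / 323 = -1.28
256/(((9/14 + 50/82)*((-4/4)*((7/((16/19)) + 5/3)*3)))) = -2351104/344401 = -6.83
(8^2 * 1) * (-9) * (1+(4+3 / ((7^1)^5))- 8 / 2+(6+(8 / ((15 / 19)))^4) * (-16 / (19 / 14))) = 128687425344252032 / 1796248125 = 71642343.59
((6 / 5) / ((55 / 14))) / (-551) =-84 / 151525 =-0.00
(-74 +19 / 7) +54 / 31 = -15091 / 217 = -69.54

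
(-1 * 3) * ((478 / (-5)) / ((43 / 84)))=120456 / 215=560.26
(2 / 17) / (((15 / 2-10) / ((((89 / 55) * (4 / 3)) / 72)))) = -178 / 126225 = -0.00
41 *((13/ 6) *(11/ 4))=5863/ 24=244.29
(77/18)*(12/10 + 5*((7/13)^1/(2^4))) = 5.85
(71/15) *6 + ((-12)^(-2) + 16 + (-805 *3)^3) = -10141072798027/720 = -14084823330.59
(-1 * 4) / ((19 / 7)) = -28 / 19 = -1.47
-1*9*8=-72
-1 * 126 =-126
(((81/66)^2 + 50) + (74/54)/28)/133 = 2358029/6083154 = 0.39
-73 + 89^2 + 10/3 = 23554/3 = 7851.33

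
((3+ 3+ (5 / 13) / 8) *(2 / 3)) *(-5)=-3145 / 156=-20.16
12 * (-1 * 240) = -2880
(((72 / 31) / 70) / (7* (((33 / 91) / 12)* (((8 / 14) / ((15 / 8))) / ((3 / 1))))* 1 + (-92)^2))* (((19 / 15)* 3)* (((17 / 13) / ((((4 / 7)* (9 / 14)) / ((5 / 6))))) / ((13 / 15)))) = 712215 / 13968047704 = 0.00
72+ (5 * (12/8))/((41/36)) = 3222/41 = 78.59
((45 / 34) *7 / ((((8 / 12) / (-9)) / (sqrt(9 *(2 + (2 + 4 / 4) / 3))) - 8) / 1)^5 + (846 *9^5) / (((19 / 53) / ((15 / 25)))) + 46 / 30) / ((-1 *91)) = -308891761374786341218454372267397050887 / 336195023262785676622349001754896 - 700285977691544491038405 *sqrt(3) / 43814890249786604472085584188608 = -918787.43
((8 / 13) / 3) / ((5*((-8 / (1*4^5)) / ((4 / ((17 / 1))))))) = -1.24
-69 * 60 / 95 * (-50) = 41400 / 19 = 2178.95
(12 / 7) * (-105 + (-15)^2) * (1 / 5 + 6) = 8928 / 7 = 1275.43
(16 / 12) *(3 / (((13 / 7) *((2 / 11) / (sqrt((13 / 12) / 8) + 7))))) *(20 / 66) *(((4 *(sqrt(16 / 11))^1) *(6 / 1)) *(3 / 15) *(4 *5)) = 3062.30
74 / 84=37 / 42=0.88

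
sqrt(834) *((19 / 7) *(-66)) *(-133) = 23826 *sqrt(834) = 688072.44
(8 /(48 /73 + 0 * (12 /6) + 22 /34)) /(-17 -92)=-9928 /176471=-0.06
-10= -10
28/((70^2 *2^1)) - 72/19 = -25181/6650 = -3.79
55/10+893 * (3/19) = 293/2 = 146.50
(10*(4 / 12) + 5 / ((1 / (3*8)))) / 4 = 185 / 6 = 30.83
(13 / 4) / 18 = 0.18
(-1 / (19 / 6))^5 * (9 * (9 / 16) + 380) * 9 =-26948214 / 2476099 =-10.88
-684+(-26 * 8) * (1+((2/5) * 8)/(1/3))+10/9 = -129946/45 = -2887.69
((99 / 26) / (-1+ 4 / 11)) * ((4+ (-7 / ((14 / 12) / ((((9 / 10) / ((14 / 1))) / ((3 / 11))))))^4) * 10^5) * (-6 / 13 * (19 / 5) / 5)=23848397065746 / 14201915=1679238.12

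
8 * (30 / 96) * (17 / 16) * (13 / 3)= 1105 / 96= 11.51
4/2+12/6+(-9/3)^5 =-239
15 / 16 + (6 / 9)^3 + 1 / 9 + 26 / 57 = 14783 / 8208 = 1.80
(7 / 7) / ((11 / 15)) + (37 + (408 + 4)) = 4954 / 11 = 450.36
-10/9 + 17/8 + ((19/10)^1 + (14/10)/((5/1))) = 5749/1800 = 3.19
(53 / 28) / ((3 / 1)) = 53 / 84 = 0.63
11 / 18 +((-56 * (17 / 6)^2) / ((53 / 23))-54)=-237049 / 954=-248.48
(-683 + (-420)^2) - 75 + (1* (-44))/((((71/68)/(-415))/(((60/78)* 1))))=174534366/923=189094.65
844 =844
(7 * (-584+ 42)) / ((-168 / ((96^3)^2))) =17677280083968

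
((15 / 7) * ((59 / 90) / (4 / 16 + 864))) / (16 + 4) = 0.00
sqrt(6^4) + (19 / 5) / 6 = 1099 / 30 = 36.63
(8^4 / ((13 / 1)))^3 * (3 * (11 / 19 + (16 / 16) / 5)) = 15255723835392 / 208715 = 73093567.00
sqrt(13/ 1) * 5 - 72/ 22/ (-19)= 36/ 209 + 5 * sqrt(13)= 18.20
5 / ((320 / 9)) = 9 / 64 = 0.14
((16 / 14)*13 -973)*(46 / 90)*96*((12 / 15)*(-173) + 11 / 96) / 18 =10239382397 / 28350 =361177.51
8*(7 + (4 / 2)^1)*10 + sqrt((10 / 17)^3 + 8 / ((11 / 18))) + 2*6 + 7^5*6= 101577.65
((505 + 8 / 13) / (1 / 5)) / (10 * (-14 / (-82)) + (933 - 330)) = 1347465 / 322309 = 4.18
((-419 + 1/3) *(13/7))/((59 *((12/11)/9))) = -44902/413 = -108.72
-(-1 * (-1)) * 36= -36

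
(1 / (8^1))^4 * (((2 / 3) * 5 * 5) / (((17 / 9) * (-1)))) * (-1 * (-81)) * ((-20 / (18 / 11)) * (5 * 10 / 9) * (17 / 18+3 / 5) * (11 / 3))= 67.09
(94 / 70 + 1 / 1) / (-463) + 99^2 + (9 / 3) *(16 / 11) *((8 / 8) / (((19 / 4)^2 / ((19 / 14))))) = 4742191381 / 483835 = 9801.26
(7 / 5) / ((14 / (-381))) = -381 / 10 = -38.10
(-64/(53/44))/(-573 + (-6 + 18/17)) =47872/520725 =0.09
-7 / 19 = -0.37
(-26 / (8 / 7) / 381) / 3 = -91 / 4572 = -0.02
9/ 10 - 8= -71/ 10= -7.10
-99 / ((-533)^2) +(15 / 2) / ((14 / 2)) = 4259949 / 3977246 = 1.07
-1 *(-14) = 14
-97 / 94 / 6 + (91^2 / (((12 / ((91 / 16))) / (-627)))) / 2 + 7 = -22206860567 / 18048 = -1230433.32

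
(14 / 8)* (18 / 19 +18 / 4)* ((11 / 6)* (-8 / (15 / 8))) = -7084 / 95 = -74.57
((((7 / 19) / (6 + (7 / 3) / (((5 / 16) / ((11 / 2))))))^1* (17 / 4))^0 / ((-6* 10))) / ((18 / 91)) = -91 / 1080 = -0.08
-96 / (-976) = 6 / 61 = 0.10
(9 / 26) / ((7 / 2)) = 9 / 91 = 0.10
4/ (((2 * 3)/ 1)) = 2/ 3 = 0.67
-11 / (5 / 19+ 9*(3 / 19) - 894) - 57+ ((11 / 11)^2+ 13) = -728813 / 16954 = -42.99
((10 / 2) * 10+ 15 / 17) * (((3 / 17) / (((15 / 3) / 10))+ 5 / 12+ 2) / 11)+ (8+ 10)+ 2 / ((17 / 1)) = 30.93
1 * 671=671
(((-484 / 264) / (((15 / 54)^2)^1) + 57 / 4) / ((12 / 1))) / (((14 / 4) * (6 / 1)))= -317 / 8400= -0.04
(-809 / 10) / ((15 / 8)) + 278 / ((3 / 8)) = 52364 / 75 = 698.19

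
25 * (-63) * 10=-15750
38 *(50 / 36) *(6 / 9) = 950 / 27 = 35.19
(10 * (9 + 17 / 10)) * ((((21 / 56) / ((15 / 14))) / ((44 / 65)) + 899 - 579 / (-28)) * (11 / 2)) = 121303867 / 224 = 541535.12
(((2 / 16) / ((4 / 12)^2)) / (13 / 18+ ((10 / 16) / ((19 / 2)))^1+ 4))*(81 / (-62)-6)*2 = -697167 / 203050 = -3.43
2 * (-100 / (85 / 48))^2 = 1843200 / 289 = 6377.85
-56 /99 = -0.57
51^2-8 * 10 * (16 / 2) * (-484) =312361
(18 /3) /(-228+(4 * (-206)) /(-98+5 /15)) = -293 /10722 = -0.03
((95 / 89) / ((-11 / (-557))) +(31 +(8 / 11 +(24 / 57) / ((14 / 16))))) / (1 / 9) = 101083176 / 130207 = 776.33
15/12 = 1.25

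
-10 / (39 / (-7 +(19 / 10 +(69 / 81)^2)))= 2453 / 2187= 1.12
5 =5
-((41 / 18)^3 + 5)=-98081 / 5832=-16.82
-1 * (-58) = 58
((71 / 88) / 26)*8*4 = 142 / 143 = 0.99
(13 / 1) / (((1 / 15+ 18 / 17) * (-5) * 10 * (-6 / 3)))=663 / 5740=0.12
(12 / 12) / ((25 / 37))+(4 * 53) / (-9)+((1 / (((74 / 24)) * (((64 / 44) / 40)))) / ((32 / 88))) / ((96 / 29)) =-14.67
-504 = -504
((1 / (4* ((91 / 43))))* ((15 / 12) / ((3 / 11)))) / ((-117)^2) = 2365 / 59793552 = 0.00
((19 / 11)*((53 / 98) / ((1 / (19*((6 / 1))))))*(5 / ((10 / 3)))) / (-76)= -9063 / 4312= -2.10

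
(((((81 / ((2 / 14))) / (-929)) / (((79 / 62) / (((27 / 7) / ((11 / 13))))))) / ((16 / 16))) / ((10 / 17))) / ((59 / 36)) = -539392932 / 238153795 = -2.26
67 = 67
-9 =-9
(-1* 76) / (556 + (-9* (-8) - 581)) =-76 / 47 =-1.62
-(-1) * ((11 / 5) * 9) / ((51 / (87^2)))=249777 / 85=2938.55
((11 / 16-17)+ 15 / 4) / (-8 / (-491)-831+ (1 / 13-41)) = 427661 / 29682032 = 0.01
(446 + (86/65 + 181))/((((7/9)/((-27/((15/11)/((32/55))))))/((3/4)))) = -6979.77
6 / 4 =1.50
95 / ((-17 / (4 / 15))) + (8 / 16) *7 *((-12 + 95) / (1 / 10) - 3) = 2893.01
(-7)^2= 49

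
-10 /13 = -0.77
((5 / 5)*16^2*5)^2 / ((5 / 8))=2621440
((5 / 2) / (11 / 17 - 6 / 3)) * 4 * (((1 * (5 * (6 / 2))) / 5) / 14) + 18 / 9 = 67 / 161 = 0.42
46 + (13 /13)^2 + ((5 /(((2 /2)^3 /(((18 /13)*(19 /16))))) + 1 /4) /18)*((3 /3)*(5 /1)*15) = 51353 /624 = 82.30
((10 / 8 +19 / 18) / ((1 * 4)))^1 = 83 / 144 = 0.58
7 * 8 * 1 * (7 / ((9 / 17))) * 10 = 66640 / 9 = 7404.44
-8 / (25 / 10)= -16 / 5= -3.20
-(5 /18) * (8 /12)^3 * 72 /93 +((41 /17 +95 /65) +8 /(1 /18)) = 82024120 /554931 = 147.81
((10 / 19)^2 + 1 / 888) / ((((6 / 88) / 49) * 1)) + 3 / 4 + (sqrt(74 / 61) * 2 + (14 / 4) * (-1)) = 2 * sqrt(4514) / 61 + 94793215 / 480852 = 199.34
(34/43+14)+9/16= 10563/688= 15.35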